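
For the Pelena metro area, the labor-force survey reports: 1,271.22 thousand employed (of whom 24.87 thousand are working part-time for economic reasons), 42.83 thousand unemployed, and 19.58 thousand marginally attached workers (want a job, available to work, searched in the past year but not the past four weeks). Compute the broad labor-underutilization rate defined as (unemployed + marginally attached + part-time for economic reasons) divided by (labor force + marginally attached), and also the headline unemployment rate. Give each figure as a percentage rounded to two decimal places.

Broad underutilization rate ≈ 6.54%; headline unemployment rate ≈ 3.26%.

Labor force = 1,271.22 + 42.83 = 1,314.05 thousand.
Numerator = 42.83 + 19.58 + 24.87 = 87.28 thousand.
Denominator = 1,314.05 + 19.58 = 1,333.63 thousand.
Broad rate = 87.28 / 1,333.63 = 6.54%.
Headline unemployment rate = 42.83 / 1,314.05 = 3.26%.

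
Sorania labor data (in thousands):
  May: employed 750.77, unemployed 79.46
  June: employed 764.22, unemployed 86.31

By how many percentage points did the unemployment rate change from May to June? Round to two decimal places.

May: labor force = 750.77 + 79.46 = 830.23; u = 79.46/830.23 = 9.57%.
June: labor force = 764.22 + 86.31 = 850.53; u = 86.31/850.53 = 10.15%.
Change = 10.15% − 9.57% = +0.58 pp.

The unemployment rate changed by +0.58 percentage points.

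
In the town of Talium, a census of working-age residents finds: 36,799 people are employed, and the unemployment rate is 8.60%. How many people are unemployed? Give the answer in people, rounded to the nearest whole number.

Let U be the number unemployed. The labor force is E + U, and U/(E+U) = 0.0860.
So U = 0.0860 × 36,799 / (1 − 0.0860) = 3164.71 / 0.9140 ≈ 3,462.

About 3,462 are unemployed.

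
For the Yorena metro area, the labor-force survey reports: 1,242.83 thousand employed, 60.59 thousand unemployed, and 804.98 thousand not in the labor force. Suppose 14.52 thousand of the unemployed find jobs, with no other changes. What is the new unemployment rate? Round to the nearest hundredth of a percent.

New unemployment rate ≈ 3.53%.

Initially, labor force = 1,242.83 + 60.59 = 1,303.42 thousand, so u = 60.59/1,303.42 = 4.65%.
After the change, unemployed falls and employed rises by 14.52; labor force unchanged → E = 1,257.35, U = 46.07, labor force = 1,303.42 thousand.
New unemployment rate = 46.07 / 1,303.42 = 3.53%.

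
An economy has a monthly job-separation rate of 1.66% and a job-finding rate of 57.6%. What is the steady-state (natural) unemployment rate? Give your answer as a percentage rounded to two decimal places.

Steady-state unemployment rate ≈ 2.80%.

At steady state the flows balance: s·E = f·U, so U/(E+U) = s/(s+f).
u* = 1.66 / (1.66 + 57.6) = 1.66 / 59.26 = 2.80%.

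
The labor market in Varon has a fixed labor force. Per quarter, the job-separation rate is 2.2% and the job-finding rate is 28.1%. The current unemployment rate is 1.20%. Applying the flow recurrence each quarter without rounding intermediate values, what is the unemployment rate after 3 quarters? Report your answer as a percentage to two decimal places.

Unemployment rate after three quarters ≈ 5.21%.

With a fixed labor force, u_{t+1} = u_t + s·(1−u_t) − f·u_t = u_t·(1−s−f) + s.
Here 1−s−f = 0.697 and s = 0.022.
u_1 = 0.012000 × 0.697 + 0.022 = 0.030364.
u_2 = 0.030364 × 0.697 + 0.022 = 0.043164.
u_3 = 0.043164 × 0.697 + 0.022 = 0.052085.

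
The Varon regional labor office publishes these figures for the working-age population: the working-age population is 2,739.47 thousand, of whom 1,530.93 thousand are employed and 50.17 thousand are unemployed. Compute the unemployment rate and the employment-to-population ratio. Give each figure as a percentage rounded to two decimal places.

Unemployment rate ≈ 3.17%; employment-population ratio ≈ 55.88%.

Labor force = employed + unemployed = 1,530.93 + 50.17 = 1,581.10 thousand.
Unemployment rate = 50.17 / 1,581.10 = 3.17%.
Employment-population ratio = 1,530.93 / 2,739.47 = 55.88%.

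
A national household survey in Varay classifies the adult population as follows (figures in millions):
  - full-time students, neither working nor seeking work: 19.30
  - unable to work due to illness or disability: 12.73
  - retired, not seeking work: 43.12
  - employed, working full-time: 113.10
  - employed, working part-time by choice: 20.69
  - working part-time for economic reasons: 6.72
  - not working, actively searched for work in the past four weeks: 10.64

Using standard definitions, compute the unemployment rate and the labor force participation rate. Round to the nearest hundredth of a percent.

Employed = 113.10 + 20.69 + 6.72 = 140.51 million (anyone who worked, including part-time for economic reasons, counts as employed).
Unemployed = 10.64 million.
Labor force = 140.51 + 10.64 = 151.15 million.
Not in labor force = 19.30 + 12.73 + 43.12 = 75.15 million (those not working and not actively searching are outside the labor force).
Civilian working-age population = 151.15 + 75.15 = 226.30 million.
Unemployment rate = 10.64 / 151.15 = 7.04%.
Labor force participation rate = 151.15 / 226.30 = 66.79%.

Unemployment rate ≈ 7.04%; labor force participation rate ≈ 66.79%.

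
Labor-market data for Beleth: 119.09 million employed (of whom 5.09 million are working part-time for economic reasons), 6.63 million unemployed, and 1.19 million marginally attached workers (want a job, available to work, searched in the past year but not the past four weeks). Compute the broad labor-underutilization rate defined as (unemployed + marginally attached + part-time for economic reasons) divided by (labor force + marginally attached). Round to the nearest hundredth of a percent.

Labor force = 119.09 + 6.63 = 125.72 million.
Numerator = 6.63 + 1.19 + 5.09 = 12.91 million.
Denominator = 125.72 + 1.19 = 126.91 million.
Broad rate = 12.91 / 126.91 = 10.17%.

Broad underutilization rate ≈ 10.17%.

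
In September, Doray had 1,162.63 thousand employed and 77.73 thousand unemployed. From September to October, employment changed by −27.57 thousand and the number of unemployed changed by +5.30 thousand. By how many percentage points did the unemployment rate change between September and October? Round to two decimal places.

The unemployment rate changed by +0.55 percentage points.

September: labor force = 1,162.63 + 77.73 = 1,240.36; u = 77.73/1,240.36 = 6.27%.
October: labor force = 1,135.06 + 83.03 = 1,218.09; u = 83.03/1,218.09 = 6.82%.
Change = 6.82% − 6.27% = +0.55 pp.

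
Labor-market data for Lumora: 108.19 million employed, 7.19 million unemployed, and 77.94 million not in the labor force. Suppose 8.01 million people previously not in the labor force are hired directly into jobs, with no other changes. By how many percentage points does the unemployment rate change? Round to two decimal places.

The unemployment rate changes by −0.40 percentage points.

Initially, labor force = 108.19 + 7.19 = 115.38 million, so u = 7.19/115.38 = 6.23%.
After the change, employed and labor force both rise by 8.01; unemployed unchanged → E = 116.20, U = 7.19, labor force = 123.39 million.
New unemployment rate = 7.19 / 123.39 = 5.83%.
Change = 5.83% − 6.23% = −0.40 percentage points.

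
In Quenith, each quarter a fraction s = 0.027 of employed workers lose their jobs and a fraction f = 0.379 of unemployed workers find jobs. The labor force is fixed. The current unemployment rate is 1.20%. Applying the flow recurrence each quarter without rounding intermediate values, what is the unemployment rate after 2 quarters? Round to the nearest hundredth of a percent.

Unemployment rate after two quarters ≈ 4.73%.

With a fixed labor force, u_{t+1} = u_t + s·(1−u_t) − f·u_t = u_t·(1−s−f) + s.
Here 1−s−f = 0.594 and s = 0.027.
u_1 = 0.012000 × 0.594 + 0.027 = 0.034128.
u_2 = 0.034128 × 0.594 + 0.027 = 0.047272.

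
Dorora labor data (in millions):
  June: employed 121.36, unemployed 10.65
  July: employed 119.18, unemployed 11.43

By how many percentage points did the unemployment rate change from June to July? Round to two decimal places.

June: labor force = 121.36 + 10.65 = 132.01; u = 10.65/132.01 = 8.07%.
July: labor force = 119.18 + 11.43 = 130.61; u = 11.43/130.61 = 8.75%.
Change = 8.75% − 8.07% = +0.68 pp.

The unemployment rate changed by +0.68 percentage points.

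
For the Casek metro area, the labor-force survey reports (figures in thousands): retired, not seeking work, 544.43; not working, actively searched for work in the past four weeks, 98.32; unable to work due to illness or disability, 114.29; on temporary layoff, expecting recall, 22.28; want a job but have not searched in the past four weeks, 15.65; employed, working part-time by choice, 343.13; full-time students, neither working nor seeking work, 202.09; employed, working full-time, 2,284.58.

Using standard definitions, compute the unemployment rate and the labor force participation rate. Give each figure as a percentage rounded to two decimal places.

Unemployment rate ≈ 4.39%; labor force participation rate ≈ 75.82%.

Employed = 343.13 + 2,284.58 = 2,627.71 thousand.
Unemployed = 98.32 + 22.28 = 120.60 thousand (jobless and actively searching, or on temporary layoff).
Labor force = 2,627.71 + 120.60 = 2,748.31 thousand.
Not in labor force = 544.43 + 114.29 + 15.65 + 202.09 = 876.46 thousand (those not working and not actively searching are outside the labor force — including those who want a job but have given up searching).
Civilian working-age population = 2,748.31 + 876.46 = 3,624.77 thousand.
Unemployment rate = 120.60 / 2,748.31 = 4.39%.
Labor force participation rate = 2,748.31 / 3,624.77 = 75.82%.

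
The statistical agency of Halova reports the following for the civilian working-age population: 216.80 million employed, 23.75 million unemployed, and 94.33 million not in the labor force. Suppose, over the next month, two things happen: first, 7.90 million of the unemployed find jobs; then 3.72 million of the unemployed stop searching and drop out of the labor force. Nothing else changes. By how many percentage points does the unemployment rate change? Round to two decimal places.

The unemployment rate changes by −4.75 percentage points.

Initially, labor force = 216.80 + 23.75 = 240.55 million, so u = 23.75/240.55 = 9.87%.
After the first change, unemployed falls and employed rises by 7.90; labor force unchanged → E = 224.70, U = 15.85, labor force = 240.55 million.
After the second change, unemployed and labor force both fall by 3.72 → E = 224.70, U = 12.13, labor force = 236.83 million.
New unemployment rate = 12.13 / 236.83 = 5.12%.
Change = 5.12% − 9.87% = −4.75 percentage points.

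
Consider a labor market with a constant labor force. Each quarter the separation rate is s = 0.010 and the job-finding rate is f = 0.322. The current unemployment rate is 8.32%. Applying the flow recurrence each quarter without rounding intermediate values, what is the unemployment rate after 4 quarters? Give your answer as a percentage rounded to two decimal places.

With a fixed labor force, u_{t+1} = u_t + s·(1−u_t) − f·u_t = u_t·(1−s−f) + s.
Here 1−s−f = 0.668 and s = 0.010.
u_1 = 0.083200 × 0.668 + 0.010 = 0.065578.
u_2 = 0.065578 × 0.668 + 0.010 = 0.053806.
u_3 = 0.053806 × 0.668 + 0.010 = 0.045942.
u_4 = 0.045942 × 0.668 + 0.010 = 0.040689.

Unemployment rate after four quarters ≈ 4.07%.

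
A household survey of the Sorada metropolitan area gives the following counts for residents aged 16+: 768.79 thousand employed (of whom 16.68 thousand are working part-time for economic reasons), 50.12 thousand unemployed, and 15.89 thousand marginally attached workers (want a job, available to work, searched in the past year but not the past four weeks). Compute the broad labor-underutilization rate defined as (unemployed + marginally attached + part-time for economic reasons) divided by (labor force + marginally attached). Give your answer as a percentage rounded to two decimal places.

Labor force = 768.79 + 50.12 = 818.91 thousand.
Numerator = 50.12 + 15.89 + 16.68 = 82.69 thousand.
Denominator = 818.91 + 15.89 = 834.80 thousand.
Broad rate = 82.69 / 834.80 = 9.91%.

Broad underutilization rate ≈ 9.91%.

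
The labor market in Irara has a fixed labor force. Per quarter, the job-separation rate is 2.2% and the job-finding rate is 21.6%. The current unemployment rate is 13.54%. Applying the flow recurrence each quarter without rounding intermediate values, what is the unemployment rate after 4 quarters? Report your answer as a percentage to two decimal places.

With a fixed labor force, u_{t+1} = u_t + s·(1−u_t) − f·u_t = u_t·(1−s−f) + s.
Here 1−s−f = 0.762 and s = 0.022.
u_1 = 0.135400 × 0.762 + 0.022 = 0.125175.
u_2 = 0.125175 × 0.762 + 0.022 = 0.117383.
u_3 = 0.117383 × 0.762 + 0.022 = 0.111446.
u_4 = 0.111446 × 0.762 + 0.022 = 0.106922.

Unemployment rate after four quarters ≈ 10.69%.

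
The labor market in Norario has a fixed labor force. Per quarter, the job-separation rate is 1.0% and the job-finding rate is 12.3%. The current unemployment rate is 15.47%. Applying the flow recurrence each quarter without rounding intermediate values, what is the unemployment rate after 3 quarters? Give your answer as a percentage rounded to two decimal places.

Unemployment rate after three quarters ≈ 12.70%.

With a fixed labor force, u_{t+1} = u_t + s·(1−u_t) − f·u_t = u_t·(1−s−f) + s.
Here 1−s−f = 0.867 and s = 0.010.
u_1 = 0.154700 × 0.867 + 0.010 = 0.144125.
u_2 = 0.144125 × 0.867 + 0.010 = 0.134956.
u_3 = 0.134956 × 0.867 + 0.010 = 0.127007.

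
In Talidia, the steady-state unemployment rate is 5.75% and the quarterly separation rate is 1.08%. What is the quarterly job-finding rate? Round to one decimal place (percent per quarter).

From u* = s/(s+f): f = s·(1−u)/u.
f = 1.08 × (1 − 0.0575) / 0.0575 = 1.0179 / 0.0575 ≈ 17.7% per quarter.

Job-finding rate ≈ 17.7% per quarter.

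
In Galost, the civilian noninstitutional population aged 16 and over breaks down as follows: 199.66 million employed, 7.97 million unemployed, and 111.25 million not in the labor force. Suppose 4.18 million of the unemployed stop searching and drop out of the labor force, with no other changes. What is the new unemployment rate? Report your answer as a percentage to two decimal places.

New unemployment rate ≈ 1.86%.

Initially, labor force = 199.66 + 7.97 = 207.63 million, so u = 7.97/207.63 = 3.84%.
After the change, unemployed and labor force both fall by 4.18 → E = 199.66, U = 3.79, labor force = 203.45 million.
New unemployment rate = 3.79 / 203.45 = 1.86%.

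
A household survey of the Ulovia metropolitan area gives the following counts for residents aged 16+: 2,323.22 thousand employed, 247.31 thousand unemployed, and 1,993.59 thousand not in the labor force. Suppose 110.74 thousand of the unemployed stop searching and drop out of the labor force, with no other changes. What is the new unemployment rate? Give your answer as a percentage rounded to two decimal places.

Initially, labor force = 2,323.22 + 247.31 = 2,570.53 thousand, so u = 247.31/2,570.53 = 9.62%.
After the change, unemployed and labor force both fall by 110.74 → E = 2,323.22, U = 136.57, labor force = 2,459.79 thousand.
New unemployment rate = 136.57 / 2,459.79 = 5.55%.

New unemployment rate ≈ 5.55%.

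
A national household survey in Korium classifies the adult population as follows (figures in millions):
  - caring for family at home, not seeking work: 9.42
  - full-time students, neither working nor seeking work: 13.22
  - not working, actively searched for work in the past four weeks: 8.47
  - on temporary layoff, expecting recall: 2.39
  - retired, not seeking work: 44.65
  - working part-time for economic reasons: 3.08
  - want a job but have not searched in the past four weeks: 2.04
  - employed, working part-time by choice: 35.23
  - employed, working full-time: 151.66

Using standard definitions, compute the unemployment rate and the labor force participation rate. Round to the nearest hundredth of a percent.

Employed = 3.08 + 35.23 + 151.66 = 189.97 million (anyone who worked, including part-time for economic reasons, counts as employed).
Unemployed = 8.47 + 2.39 = 10.86 million (jobless and actively searching, or on temporary layoff).
Labor force = 189.97 + 10.86 = 200.83 million.
Not in labor force = 9.42 + 13.22 + 44.65 + 2.04 = 69.33 million (those not working and not actively searching are outside the labor force — including those who want a job but have given up searching).
Civilian working-age population = 200.83 + 69.33 = 270.16 million.
Unemployment rate = 10.86 / 200.83 = 5.41%.
Labor force participation rate = 200.83 / 270.16 = 74.34%.

Unemployment rate ≈ 5.41%; labor force participation rate ≈ 74.34%.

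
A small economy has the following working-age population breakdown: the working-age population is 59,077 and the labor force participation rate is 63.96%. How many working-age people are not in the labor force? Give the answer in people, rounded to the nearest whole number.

Share not in the labor force = 1 − 0.6396 = 0.3604.
Not in labor force = 0.3604 × 59,077 ≈ 21,291.

About 21,291 are not in the labor force.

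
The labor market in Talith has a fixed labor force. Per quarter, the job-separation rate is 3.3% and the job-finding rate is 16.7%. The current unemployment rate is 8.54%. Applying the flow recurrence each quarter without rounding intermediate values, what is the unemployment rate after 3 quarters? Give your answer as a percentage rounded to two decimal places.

Unemployment rate after three quarters ≈ 12.42%.

With a fixed labor force, u_{t+1} = u_t + s·(1−u_t) − f·u_t = u_t·(1−s−f) + s.
Here 1−s−f = 0.800 and s = 0.033.
u_1 = 0.085400 × 0.800 + 0.033 = 0.101320.
u_2 = 0.101320 × 0.800 + 0.033 = 0.114056.
u_3 = 0.114056 × 0.800 + 0.033 = 0.124245.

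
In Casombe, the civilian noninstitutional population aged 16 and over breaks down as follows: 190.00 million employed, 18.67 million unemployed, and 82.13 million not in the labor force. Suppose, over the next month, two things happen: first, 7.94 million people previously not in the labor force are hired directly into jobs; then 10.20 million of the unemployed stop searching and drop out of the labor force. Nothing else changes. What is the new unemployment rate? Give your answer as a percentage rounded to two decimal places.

Initially, labor force = 190.00 + 18.67 = 208.67 million, so u = 18.67/208.67 = 8.95%.
After the first change, employed and labor force both rise by 7.94; unemployed unchanged → E = 197.94, U = 18.67, labor force = 216.61 million.
After the second change, unemployed and labor force both fall by 10.20 → E = 197.94, U = 8.47, labor force = 206.41 million.
New unemployment rate = 8.47 / 206.41 = 4.10%.

New unemployment rate ≈ 4.10%.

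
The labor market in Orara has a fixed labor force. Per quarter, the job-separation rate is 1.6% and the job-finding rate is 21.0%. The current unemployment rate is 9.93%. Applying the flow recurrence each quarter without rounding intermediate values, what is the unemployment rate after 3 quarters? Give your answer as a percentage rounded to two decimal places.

With a fixed labor force, u_{t+1} = u_t + s·(1−u_t) − f·u_t = u_t·(1−s−f) + s.
Here 1−s−f = 0.774 and s = 0.016.
u_1 = 0.099300 × 0.774 + 0.016 = 0.092858.
u_2 = 0.092858 × 0.774 + 0.016 = 0.087872.
u_3 = 0.087872 × 0.774 + 0.016 = 0.084013.

Unemployment rate after three quarters ≈ 8.40%.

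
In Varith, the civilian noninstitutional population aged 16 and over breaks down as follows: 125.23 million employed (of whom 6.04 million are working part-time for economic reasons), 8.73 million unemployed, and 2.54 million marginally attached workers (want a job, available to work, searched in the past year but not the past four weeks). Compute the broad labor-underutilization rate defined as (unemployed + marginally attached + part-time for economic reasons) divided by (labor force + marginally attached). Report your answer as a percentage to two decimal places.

Broad underutilization rate ≈ 12.68%.

Labor force = 125.23 + 8.73 = 133.96 million.
Numerator = 8.73 + 2.54 + 6.04 = 17.31 million.
Denominator = 133.96 + 2.54 = 136.50 million.
Broad rate = 17.31 / 136.50 = 12.68%.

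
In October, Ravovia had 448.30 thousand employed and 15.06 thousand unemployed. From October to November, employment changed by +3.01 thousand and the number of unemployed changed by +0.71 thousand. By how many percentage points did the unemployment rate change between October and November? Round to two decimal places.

The unemployment rate changed by +0.13 percentage points.

October: labor force = 448.30 + 15.06 = 463.36; u = 15.06/463.36 = 3.25%.
November: labor force = 451.31 + 15.77 = 467.08; u = 15.77/467.08 = 3.38%.
Change = 3.38% − 3.25% = +0.13 pp.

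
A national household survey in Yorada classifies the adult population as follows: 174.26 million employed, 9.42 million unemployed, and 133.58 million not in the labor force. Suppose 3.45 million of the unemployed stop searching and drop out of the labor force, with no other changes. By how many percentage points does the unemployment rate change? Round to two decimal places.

Initially, labor force = 174.26 + 9.42 = 183.68 million, so u = 9.42/183.68 = 5.13%.
After the change, unemployed and labor force both fall by 3.45 → E = 174.26, U = 5.97, labor force = 180.23 million.
New unemployment rate = 5.97 / 180.23 = 3.31%.
Change = 3.31% − 5.13% = −1.82 percentage points.

The unemployment rate changes by −1.82 percentage points.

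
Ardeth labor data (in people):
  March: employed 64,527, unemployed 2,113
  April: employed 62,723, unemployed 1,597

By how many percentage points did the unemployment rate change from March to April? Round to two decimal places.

The unemployment rate changed by −0.69 percentage points.

March: labor force = 64,527 + 2,113 = 66,640; u = 2,113/66,640 = 3.17%.
April: labor force = 62,723 + 1,597 = 64,320; u = 1,597/64,320 = 2.48%.
Change = 2.48% − 3.17% = −0.69 pp.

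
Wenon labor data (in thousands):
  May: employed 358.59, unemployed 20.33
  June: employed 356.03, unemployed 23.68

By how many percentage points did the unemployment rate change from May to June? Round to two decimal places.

May: labor force = 358.59 + 20.33 = 378.92; u = 20.33/378.92 = 5.37%.
June: labor force = 356.03 + 23.68 = 379.71; u = 23.68/379.71 = 6.24%.
Change = 6.24% − 5.37% = +0.87 pp.

The unemployment rate changed by +0.87 percentage points.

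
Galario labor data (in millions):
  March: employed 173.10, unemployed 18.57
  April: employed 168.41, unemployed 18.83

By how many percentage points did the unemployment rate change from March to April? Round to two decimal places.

The unemployment rate changed by +0.37 percentage points.

March: labor force = 173.10 + 18.57 = 191.67; u = 18.57/191.67 = 9.69%.
April: labor force = 168.41 + 18.83 = 187.24; u = 18.83/187.24 = 10.06%.
Change = 10.06% − 9.69% = +0.37 pp.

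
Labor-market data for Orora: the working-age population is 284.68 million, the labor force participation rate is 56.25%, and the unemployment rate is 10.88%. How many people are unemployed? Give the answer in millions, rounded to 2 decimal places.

About 17.42 million are unemployed.

Labor force = 0.5625 × 284.68 = 160.13 million.
Unemployed = 0.1088 × 160.13 ≈ 17.42 million.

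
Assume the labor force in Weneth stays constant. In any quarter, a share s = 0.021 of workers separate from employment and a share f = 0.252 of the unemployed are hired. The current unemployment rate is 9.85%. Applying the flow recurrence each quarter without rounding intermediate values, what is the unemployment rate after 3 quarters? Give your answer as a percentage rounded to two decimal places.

Unemployment rate after three quarters ≈ 8.52%.

With a fixed labor force, u_{t+1} = u_t + s·(1−u_t) − f·u_t = u_t·(1−s−f) + s.
Here 1−s−f = 0.727 and s = 0.021.
u_1 = 0.098500 × 0.727 + 0.021 = 0.092610.
u_2 = 0.092610 × 0.727 + 0.021 = 0.088327.
u_3 = 0.088327 × 0.727 + 0.021 = 0.085214.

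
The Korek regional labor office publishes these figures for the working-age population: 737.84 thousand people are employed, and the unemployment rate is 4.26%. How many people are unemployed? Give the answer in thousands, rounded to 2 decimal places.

Let U be the number unemployed. The labor force is E + U, and U/(E+U) = 0.0426.
So U = 0.0426 × 737.84 / (1 − 0.0426) = 31.4320 / 0.9574 ≈ 32.83 thousand.

About 32.83 thousand are unemployed.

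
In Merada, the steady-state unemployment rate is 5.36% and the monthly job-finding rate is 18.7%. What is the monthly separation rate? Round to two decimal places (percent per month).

From u* = s/(s+f): s = u·f/(1−u).
s = 0.0536 × 18.7 / (1 − 0.0536) = 1.0023 / 0.9464 ≈ 1.06% per month.

Separation rate ≈ 1.06% per month.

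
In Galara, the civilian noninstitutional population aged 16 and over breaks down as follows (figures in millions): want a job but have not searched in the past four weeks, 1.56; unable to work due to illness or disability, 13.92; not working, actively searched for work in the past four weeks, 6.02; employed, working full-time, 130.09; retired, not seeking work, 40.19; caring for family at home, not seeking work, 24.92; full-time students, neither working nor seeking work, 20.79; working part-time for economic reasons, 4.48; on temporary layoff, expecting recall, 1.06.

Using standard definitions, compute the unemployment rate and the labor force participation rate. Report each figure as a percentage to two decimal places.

Unemployment rate ≈ 5.00%; labor force participation rate ≈ 58.28%.

Employed = 130.09 + 4.48 = 134.57 million (anyone who worked, including part-time for economic reasons, counts as employed).
Unemployed = 6.02 + 1.06 = 7.08 million (jobless and actively searching, or on temporary layoff).
Labor force = 134.57 + 7.08 = 141.65 million.
Not in labor force = 1.56 + 13.92 + 40.19 + 24.92 + 20.79 = 101.38 million (those not working and not actively searching are outside the labor force — including those who want a job but have given up searching).
Civilian working-age population = 141.65 + 101.38 = 243.03 million.
Unemployment rate = 7.08 / 141.65 = 5.00%.
Labor force participation rate = 141.65 / 243.03 = 58.28%.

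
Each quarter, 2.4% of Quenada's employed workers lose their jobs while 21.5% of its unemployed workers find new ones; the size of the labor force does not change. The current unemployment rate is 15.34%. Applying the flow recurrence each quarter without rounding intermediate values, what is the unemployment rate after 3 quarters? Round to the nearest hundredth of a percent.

With a fixed labor force, u_{t+1} = u_t + s·(1−u_t) − f·u_t = u_t·(1−s−f) + s.
Here 1−s−f = 0.761 and s = 0.024.
u_1 = 0.153400 × 0.761 + 0.024 = 0.140737.
u_2 = 0.140737 × 0.761 + 0.024 = 0.131101.
u_3 = 0.131101 × 0.761 + 0.024 = 0.123768.

Unemployment rate after three quarters ≈ 12.38%.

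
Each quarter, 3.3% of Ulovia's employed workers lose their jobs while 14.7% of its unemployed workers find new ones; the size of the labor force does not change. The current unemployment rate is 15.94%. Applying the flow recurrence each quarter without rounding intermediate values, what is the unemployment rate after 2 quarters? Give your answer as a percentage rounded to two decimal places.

Unemployment rate after two quarters ≈ 16.72%.

With a fixed labor force, u_{t+1} = u_t + s·(1−u_t) − f·u_t = u_t·(1−s−f) + s.
Here 1−s−f = 0.820 and s = 0.033.
u_1 = 0.159400 × 0.820 + 0.033 = 0.163708.
u_2 = 0.163708 × 0.820 + 0.033 = 0.167241.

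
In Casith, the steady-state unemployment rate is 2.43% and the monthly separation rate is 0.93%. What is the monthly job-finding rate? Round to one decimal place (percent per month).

Job-finding rate ≈ 37.3% per month.

From u* = s/(s+f): f = s·(1−u)/u.
f = 0.93 × (1 − 0.0243) / 0.0243 = 0.9074 / 0.0243 ≈ 37.3% per month.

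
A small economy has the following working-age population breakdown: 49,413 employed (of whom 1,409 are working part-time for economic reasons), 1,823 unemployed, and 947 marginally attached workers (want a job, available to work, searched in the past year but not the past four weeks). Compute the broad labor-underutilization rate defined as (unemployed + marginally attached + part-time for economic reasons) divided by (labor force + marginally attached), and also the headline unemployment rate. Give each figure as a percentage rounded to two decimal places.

Labor force = 49,413 + 1,823 = 51,236.
Numerator = 1,823 + 947 + 1,409 = 4,179.
Denominator = 51,236 + 947 = 52,183.
Broad rate = 4,179 / 52,183 = 8.01%.
Headline unemployment rate = 1,823 / 51,236 = 3.56%.

Broad underutilization rate ≈ 8.01%; headline unemployment rate ≈ 3.56%.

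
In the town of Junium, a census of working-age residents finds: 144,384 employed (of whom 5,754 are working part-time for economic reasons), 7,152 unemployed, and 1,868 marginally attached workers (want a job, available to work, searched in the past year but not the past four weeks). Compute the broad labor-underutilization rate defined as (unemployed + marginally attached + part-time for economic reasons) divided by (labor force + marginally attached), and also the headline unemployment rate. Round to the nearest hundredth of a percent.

Broad underutilization rate ≈ 9.63%; headline unemployment rate ≈ 4.72%.

Labor force = 144,384 + 7,152 = 151,536.
Numerator = 7,152 + 1,868 + 5,754 = 14,774.
Denominator = 151,536 + 1,868 = 153,404.
Broad rate = 14,774 / 153,404 = 9.63%.
Headline unemployment rate = 7,152 / 151,536 = 4.72%.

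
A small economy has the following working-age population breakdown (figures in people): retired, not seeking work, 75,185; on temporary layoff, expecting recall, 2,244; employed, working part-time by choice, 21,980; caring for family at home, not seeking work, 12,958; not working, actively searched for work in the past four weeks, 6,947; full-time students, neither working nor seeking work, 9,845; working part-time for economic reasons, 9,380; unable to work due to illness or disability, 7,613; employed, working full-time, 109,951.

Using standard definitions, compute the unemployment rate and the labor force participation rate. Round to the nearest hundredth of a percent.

Employed = 21,980 + 9,380 + 109,951 = 141,311 (anyone who worked, including part-time for economic reasons, counts as employed).
Unemployed = 2,244 + 6,947 = 9,191 (jobless and actively searching, or on temporary layoff).
Labor force = 141,311 + 9,191 = 150,502.
Not in labor force = 75,185 + 12,958 + 9,845 + 7,613 = 105,601 (those not working and not actively searching are outside the labor force).
Civilian working-age population = 150,502 + 105,601 = 256,103.
Unemployment rate = 9,191 / 150,502 = 6.11%.
Labor force participation rate = 150,502 / 256,103 = 58.77%.

Unemployment rate ≈ 6.11%; labor force participation rate ≈ 58.77%.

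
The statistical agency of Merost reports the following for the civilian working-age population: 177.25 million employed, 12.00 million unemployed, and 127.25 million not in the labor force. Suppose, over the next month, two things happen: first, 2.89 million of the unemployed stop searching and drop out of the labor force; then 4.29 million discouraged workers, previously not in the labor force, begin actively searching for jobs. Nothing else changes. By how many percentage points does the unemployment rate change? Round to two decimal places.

The unemployment rate changes by +0.69 percentage points.

Initially, labor force = 177.25 + 12.00 = 189.25 million, so u = 12.00/189.25 = 6.34%.
After the first change, unemployed and labor force both fall by 2.89 → E = 177.25, U = 9.11, labor force = 186.36 million.
After the second change, unemployed and labor force both rise by 4.29 → E = 177.25, U = 13.40, labor force = 190.65 million.
New unemployment rate = 13.40 / 190.65 = 7.03%.
Change = 7.03% − 6.34% = +0.69 percentage points.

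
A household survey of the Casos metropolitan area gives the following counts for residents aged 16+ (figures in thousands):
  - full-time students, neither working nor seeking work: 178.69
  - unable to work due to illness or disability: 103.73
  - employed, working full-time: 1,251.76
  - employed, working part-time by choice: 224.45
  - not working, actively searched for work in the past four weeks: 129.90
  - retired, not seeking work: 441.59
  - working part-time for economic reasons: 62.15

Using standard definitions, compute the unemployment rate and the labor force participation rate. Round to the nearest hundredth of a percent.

Unemployment rate ≈ 7.79%; labor force participation rate ≈ 69.74%.

Employed = 1,251.76 + 224.45 + 62.15 = 1,538.36 thousand (anyone who worked, including part-time for economic reasons, counts as employed).
Unemployed = 129.90 thousand.
Labor force = 1,538.36 + 129.90 = 1,668.26 thousand.
Not in labor force = 178.69 + 103.73 + 441.59 = 724.01 thousand (those not working and not actively searching are outside the labor force).
Civilian working-age population = 1,668.26 + 724.01 = 2,392.27 thousand.
Unemployment rate = 129.90 / 1,668.26 = 7.79%.
Labor force participation rate = 1,668.26 / 2,392.27 = 69.74%.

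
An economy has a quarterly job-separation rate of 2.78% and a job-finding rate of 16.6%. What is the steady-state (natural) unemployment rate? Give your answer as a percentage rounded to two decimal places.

Steady-state unemployment rate ≈ 14.34%.

At steady state the flows balance: s·E = f·U, so U/(E+U) = s/(s+f).
u* = 2.78 / (2.78 + 16.6) = 2.78 / 19.38 = 14.34%.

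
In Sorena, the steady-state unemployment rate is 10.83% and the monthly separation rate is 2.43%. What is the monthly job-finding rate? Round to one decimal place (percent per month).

From u* = s/(s+f): f = s·(1−u)/u.
f = 2.43 × (1 − 0.1083) / 0.1083 = 2.1668 / 0.1083 ≈ 20.0% per month.

Job-finding rate ≈ 20.0% per month.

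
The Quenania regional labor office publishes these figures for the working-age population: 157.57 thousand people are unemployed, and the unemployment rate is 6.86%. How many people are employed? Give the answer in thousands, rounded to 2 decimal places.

Labor force = U / u = 157.57 / 0.0686 ≈ 2,296.94 thousand.
Employed = labor force − unemployed = 2,296.94 − 157.57 = 2,139.37 thousand.

About 2,139.37 thousand are employed.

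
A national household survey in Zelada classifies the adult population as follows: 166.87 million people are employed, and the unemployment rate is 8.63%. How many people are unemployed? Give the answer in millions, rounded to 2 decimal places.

Let U be the number unemployed. The labor force is E + U, and U/(E+U) = 0.0863.
So U = 0.0863 × 166.87 / (1 − 0.0863) = 14.4009 / 0.9137 ≈ 15.76 million.

About 15.76 million are unemployed.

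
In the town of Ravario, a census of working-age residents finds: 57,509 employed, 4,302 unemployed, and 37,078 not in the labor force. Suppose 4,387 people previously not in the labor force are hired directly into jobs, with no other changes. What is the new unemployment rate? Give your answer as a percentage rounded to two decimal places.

Initially, labor force = 57,509 + 4,302 = 61,811, so u = 4,302/61,811 = 6.96%.
After the change, employed and labor force both rise by 4,387; unemployed unchanged → E = 61,896, U = 4,302, labor force = 66,198.
New unemployment rate = 4,302 / 66,198 = 6.50%.

New unemployment rate ≈ 6.50%.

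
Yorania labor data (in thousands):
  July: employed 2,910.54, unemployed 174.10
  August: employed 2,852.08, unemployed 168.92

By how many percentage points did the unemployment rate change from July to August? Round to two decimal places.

The unemployment rate changed by −0.05 percentage points.

July: labor force = 2,910.54 + 174.10 = 3,084.64; u = 174.10/3,084.64 = 5.64%.
August: labor force = 2,852.08 + 168.92 = 3,021.00; u = 168.92/3,021.00 = 5.59%.
Change = 5.59% − 5.64% = −0.05 pp.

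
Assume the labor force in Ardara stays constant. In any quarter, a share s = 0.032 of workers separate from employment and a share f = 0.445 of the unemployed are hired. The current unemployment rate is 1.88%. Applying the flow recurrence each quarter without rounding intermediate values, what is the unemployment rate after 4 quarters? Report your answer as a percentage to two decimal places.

With a fixed labor force, u_{t+1} = u_t + s·(1−u_t) − f·u_t = u_t·(1−s−f) + s.
Here 1−s−f = 0.523 and s = 0.032.
u_1 = 0.018800 × 0.523 + 0.032 = 0.041832.
u_2 = 0.041832 × 0.523 + 0.032 = 0.053878.
u_3 = 0.053878 × 0.523 + 0.032 = 0.060178.
u_4 = 0.060178 × 0.523 + 0.032 = 0.063473.

Unemployment rate after four quarters ≈ 6.35%.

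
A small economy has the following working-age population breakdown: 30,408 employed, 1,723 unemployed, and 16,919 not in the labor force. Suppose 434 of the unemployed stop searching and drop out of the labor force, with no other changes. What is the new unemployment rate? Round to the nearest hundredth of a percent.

Initially, labor force = 30,408 + 1,723 = 32,131, so u = 1,723/32,131 = 5.36%.
After the change, unemployed and labor force both fall by 434 → E = 30,408, U = 1,289, labor force = 31,697.
New unemployment rate = 1,289 / 31,697 = 4.07%.

New unemployment rate ≈ 4.07%.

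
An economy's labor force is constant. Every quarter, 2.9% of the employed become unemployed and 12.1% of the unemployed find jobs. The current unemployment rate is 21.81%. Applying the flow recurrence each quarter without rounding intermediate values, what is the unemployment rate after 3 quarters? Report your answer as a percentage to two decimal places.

With a fixed labor force, u_{t+1} = u_t + s·(1−u_t) − f·u_t = u_t·(1−s−f) + s.
Here 1−s−f = 0.850 and s = 0.029.
u_1 = 0.218100 × 0.850 + 0.029 = 0.214385.
u_2 = 0.214385 × 0.850 + 0.029 = 0.211227.
u_3 = 0.211227 × 0.850 + 0.029 = 0.208543.

Unemployment rate after three quarters ≈ 20.85%.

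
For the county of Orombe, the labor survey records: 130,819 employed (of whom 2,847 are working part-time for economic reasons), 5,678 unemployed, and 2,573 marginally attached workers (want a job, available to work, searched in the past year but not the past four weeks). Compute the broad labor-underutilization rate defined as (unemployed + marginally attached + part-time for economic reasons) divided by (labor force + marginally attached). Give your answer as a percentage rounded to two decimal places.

Labor force = 130,819 + 5,678 = 136,497.
Numerator = 5,678 + 2,573 + 2,847 = 11,098.
Denominator = 136,497 + 2,573 = 139,070.
Broad rate = 11,098 / 139,070 = 7.98%.

Broad underutilization rate ≈ 7.98%.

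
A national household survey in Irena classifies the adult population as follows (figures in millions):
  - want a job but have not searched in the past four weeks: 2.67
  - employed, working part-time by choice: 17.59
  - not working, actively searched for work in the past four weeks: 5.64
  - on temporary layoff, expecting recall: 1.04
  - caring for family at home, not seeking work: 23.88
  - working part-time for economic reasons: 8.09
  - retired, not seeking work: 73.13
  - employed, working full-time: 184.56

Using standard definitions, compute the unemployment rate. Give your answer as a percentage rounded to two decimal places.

Unemployment rate ≈ 3.08%.

Employed = 17.59 + 8.09 + 184.56 = 210.24 million (anyone who worked, including part-time for economic reasons, counts as employed).
Unemployed = 5.64 + 1.04 = 6.68 million (jobless and actively searching, or on temporary layoff).
Labor force = 210.24 + 6.68 = 216.92 million.
Unemployment rate = 6.68 / 216.92 = 3.08%.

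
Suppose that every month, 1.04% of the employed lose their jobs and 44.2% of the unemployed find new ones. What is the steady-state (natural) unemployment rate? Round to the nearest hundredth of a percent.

Steady-state unemployment rate ≈ 2.30%.

At steady state the flows balance: s·E = f·U, so U/(E+U) = s/(s+f).
u* = 1.04 / (1.04 + 44.2) = 1.04 / 45.24 = 2.30%.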